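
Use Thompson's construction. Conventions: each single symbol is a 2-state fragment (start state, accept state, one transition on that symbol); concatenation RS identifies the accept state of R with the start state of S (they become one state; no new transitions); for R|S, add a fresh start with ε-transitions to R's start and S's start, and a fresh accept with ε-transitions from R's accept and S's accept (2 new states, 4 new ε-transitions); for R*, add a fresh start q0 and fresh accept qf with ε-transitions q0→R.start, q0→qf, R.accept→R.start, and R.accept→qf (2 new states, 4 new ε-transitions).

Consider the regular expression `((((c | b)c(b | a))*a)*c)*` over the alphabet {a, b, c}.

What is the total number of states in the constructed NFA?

Building bottom-up:
Each of the 7 symbol leaves contributes a 2-state fragment.
  c | b : 6 states
  b | a : 6 states
  (c | b)c(b | a) : 12 states
  ((c | b)c(b | a))* : 14 states
  ((c | b)c(b | a))*a : 15 states
  (((c | b)c(b | a))*a)* : 17 states
  (((c | b)c(b | a))*a)*c : 18 states
  ((((c | b)c(b | a))*a)*c)* : 20 states

20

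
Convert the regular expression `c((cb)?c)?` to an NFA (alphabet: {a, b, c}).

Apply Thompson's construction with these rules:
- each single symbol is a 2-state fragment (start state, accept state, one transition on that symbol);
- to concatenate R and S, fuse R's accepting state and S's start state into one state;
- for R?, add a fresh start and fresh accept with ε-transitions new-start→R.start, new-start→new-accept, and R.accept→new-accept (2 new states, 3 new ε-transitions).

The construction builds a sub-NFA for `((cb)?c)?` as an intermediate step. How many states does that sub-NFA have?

8

Fragment for `((cb)?c)?`:
Each of the 3 symbol leaves contributes a 2-state fragment.
  cb → 3 states
  (cb)? → 5 states
  (cb)?c → 6 states
  ((cb)?c)? → 8 states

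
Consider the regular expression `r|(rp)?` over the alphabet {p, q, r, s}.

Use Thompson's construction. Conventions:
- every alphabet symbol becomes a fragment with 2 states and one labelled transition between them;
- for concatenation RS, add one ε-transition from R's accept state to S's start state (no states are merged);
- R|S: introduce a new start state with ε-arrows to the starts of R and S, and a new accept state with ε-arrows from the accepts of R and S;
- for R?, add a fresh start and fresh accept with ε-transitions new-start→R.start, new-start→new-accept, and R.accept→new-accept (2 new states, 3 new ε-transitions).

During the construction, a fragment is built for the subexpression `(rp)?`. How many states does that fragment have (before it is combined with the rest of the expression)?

Fragment for `(rp)?`:
Each of the 2 symbol leaves contributes a 2-state fragment.
  rp — 4 states
  (rp)? — 6 states

6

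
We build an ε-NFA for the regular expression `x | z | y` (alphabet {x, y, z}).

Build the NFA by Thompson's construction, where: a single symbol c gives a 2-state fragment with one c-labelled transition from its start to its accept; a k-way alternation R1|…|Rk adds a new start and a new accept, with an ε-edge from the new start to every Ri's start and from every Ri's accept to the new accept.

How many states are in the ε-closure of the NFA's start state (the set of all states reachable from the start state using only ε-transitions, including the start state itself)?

Let C(F) = |ε-closure(F.start)| within fragment F, and note whether F accepts ε. Symbol fragments have C = 1 and do not accept ε. Then:
  x | z | y → new start ε-reaches every alternative's start; none of them accept ε, so the new accept is not reached: |closure| = 1 + 1 + 1 + 1 = 4

4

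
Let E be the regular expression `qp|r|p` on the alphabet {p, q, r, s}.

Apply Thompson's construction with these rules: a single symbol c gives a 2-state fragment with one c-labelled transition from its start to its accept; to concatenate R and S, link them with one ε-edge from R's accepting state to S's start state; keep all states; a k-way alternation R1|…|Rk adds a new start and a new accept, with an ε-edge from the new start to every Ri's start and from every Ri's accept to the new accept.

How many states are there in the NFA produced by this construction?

Recursing over subexpressions:
Each of the 4 symbol leaves contributes a 2-state fragment.
  qp — 4 states
  qp|r|p — 10 states

10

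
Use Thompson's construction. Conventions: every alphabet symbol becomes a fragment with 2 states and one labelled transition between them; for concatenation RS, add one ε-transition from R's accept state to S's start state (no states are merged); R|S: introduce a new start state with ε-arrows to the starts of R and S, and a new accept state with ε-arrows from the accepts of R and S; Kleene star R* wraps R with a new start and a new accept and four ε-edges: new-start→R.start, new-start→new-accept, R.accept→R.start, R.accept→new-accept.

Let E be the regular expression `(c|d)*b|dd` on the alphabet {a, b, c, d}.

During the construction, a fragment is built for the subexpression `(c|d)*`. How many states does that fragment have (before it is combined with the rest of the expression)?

8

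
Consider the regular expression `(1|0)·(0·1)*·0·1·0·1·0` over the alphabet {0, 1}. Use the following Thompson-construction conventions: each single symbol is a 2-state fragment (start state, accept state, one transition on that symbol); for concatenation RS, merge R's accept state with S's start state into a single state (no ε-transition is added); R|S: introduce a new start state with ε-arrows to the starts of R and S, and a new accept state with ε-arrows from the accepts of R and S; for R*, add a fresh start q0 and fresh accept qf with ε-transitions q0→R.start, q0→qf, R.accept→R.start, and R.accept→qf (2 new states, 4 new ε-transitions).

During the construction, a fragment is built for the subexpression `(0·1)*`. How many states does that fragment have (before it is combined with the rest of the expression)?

5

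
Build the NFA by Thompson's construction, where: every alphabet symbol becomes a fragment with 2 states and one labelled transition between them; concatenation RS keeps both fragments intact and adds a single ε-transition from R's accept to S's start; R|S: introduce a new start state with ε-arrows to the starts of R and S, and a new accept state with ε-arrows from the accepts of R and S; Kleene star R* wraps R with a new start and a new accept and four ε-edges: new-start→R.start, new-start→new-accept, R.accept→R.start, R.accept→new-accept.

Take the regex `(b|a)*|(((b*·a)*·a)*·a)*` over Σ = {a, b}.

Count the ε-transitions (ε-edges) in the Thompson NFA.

31

Building bottom-up:
Each of the 6 symbol leaves contributes 0 ε-transitions.
  b|a : 4 ε-transitions
  (b|a)* : 8 ε-transitions
  b* : 4 ε-transitions
  b*·a : 5 ε-transitions
  (b*·a)* : 9 ε-transitions
  (b*·a)*·a : 10 ε-transitions
  ((b*·a)*·a)* : 14 ε-transitions
  ((b*·a)*·a)*·a : 15 ε-transitions
  (((b*·a)*·a)*·a)* : 19 ε-transitions
  (b|a)*|(((b*·a)*·a)*·a)* : 31 ε-transitions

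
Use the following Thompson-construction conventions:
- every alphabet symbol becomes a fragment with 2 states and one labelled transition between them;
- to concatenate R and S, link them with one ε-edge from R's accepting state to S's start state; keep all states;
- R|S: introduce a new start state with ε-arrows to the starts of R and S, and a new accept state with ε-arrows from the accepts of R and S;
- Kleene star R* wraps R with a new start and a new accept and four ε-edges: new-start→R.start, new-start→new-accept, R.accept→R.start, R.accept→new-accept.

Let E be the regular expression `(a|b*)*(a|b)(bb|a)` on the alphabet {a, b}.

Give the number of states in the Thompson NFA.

By structural recursion:
Each of the 7 symbol leaves contributes a 2-state fragment.
  b* = 4 states
  a|b* = 8 states
  (a|b*)* = 10 states
  a|b = 6 states
  bb = 4 states
  bb|a = 8 states
  (a|b*)*(a|b)(bb|a) = 24 states

24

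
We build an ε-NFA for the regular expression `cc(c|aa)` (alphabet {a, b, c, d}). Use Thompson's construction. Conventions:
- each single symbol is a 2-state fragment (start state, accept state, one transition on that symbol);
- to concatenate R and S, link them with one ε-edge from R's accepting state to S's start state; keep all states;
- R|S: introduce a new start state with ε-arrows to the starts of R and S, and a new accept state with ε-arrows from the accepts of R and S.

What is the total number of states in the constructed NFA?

Recursing over subexpressions:
Each of the 5 symbol leaves contributes a 2-state fragment.
  aa = 4 states
  c|aa = 8 states
  cc(c|aa) = 12 states

12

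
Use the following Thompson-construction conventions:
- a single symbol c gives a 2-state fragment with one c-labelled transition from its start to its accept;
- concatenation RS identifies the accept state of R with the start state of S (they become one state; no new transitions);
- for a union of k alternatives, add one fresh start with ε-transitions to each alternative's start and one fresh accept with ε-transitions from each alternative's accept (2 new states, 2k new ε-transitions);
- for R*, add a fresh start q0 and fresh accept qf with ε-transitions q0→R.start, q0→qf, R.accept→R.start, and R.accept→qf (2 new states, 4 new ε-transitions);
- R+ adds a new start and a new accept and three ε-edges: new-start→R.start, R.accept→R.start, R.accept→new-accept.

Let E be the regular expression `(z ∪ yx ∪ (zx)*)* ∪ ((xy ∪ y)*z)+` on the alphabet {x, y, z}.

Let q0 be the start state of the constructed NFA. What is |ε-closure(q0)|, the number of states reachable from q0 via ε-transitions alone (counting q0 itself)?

Let C(F) = |ε-closure(F.start)| within fragment F, and note whether F accepts ε. Symbol fragments have C = 1 and do not accept ε. Then:
  yx — |ε-closure| equals the left operand's closure size = 1 (its accept is not ε-reachable, so the closure stops there)
  zx — |ε-closure| equals the left operand's closure size = 1 (its accept is not ε-reachable, so the closure stops there)
  (zx)* — |ε-closure| = 1 (new start) + 1 (body) + 1 (new accept) = 3
  z ∪ yx ∪ (zx)* — new start ε-reaches every alternative's start; at least one alternative accepts ε, so the union's new accept is reached too: |ε-closure| = 1 + 1 + 1 + 3 + 1 = 7
  (z ∪ yx ∪ (zx)*)* — new start has ε-edges to the inner start and to the new accept, so |ε-closure| = 2 + 7 = 9
  xy — |ε-closure| equals the left operand's closure size = 1 (its accept is not ε-reachable, so the closure stops there)
  xy ∪ y — new start ε-reaches every alternative's start; none of them accept ε, so the new accept is not reached: |ε-closure| = 1 + 1 + 1 = 3
  (xy ∪ y)* — the star's fresh start ε-reaches both the body's start and the fresh accept: |ε-closure| = 2 + 3 = 5
  (xy ∪ y)*z — |ε-closure| = 5 + (1−1) = 5 (closure spills across the concat boundary because the left factor accepts ε)
  ((xy ∪ y)*z)+ — new start ε-reaches only the body's start; the new accept needs a symbol first: |ε-closure| = 1 + 5 = 6
  (z ∪ yx ∪ (zx)*)* ∪ ((xy ∪ y)*z)+ — |ε-closure| = 1 (new start) + (9 + 6) + 1 (new accept, since some branch ε-reaches its own accept) = 17

17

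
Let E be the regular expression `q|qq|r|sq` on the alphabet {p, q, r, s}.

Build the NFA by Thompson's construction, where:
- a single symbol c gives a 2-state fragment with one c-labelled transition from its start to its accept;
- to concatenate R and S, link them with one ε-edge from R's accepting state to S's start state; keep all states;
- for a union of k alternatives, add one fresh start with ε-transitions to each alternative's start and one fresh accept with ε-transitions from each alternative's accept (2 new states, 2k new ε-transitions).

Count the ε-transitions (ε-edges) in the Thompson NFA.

Building bottom-up:
Each of the 6 symbol leaves contributes 0 ε-transitions.
  qq → 1 ε-transition
  sq → 1 ε-transition
  q|qq|r|sq → 10 ε-transitions

10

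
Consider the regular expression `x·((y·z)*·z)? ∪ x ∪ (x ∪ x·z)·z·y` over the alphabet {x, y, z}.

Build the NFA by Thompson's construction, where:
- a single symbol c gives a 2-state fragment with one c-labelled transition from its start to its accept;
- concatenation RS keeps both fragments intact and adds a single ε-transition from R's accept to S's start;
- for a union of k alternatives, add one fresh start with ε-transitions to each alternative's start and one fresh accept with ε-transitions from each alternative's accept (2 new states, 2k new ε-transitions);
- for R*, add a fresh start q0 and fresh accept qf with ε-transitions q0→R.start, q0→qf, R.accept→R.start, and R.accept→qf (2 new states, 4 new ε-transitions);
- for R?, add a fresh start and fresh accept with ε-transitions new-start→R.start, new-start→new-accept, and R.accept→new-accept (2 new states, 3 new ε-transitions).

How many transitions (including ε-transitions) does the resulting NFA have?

Bottom-up over the parse tree:
Each of the 10 symbol leaves contributes 1 transition (1 symbol, 0 ε).
  y·z = 3 transitions (2 symbol, 1 ε)
  (y·z)* = 7 transitions (2 symbol, 5 ε)
  (y·z)*·z = 9 transitions (3 symbol, 6 ε)
  ((y·z)*·z)? = 12 transitions (3 symbol, 9 ε)
  x·((y·z)*·z)? = 14 transitions (4 symbol, 10 ε)
  x·z = 3 transitions (2 symbol, 1 ε)
  x ∪ x·z = 8 transitions (3 symbol, 5 ε)
  (x ∪ x·z)·z·y = 12 transitions (5 symbol, 7 ε)
  x·((y·z)*·z)? ∪ x ∪ (x ∪ x·z)·z·y = 33 transitions (10 symbol, 23 ε)

33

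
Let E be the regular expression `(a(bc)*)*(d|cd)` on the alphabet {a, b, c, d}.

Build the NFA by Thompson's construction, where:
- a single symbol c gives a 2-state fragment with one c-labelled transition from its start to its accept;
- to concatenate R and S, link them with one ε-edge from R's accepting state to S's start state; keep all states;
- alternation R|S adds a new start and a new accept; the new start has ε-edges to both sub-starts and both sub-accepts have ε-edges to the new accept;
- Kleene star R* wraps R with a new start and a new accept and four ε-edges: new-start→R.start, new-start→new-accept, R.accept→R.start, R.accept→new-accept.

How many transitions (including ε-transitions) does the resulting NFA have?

22

Bottom-up over the parse tree:
Each of the 6 symbol leaves contributes 1 transition (1 symbol, 0 ε).
  bc — 3 transitions (2 symbol, 1 ε)
  (bc)* — 7 transitions (2 symbol, 5 ε)
  a(bc)* — 9 transitions (3 symbol, 6 ε)
  (a(bc)*)* — 13 transitions (3 symbol, 10 ε)
  cd — 3 transitions (2 symbol, 1 ε)
  d|cd — 8 transitions (3 symbol, 5 ε)
  (a(bc)*)*(d|cd) — 22 transitions (6 symbol, 16 ε)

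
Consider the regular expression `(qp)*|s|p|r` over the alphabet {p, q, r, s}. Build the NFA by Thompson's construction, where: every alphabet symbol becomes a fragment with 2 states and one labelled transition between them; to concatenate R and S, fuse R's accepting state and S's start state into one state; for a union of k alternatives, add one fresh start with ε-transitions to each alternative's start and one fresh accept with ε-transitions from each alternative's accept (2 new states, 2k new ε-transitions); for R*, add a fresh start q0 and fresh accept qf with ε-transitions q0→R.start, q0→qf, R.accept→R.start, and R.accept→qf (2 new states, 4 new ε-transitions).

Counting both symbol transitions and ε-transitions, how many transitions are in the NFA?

17

Bottom-up over the parse tree:
Each of the 5 symbol leaves contributes 1 transition (1 symbol, 0 ε).
  qp : 2 transitions (2 symbol, 0 ε)
  (qp)* : 6 transitions (2 symbol, 4 ε)
  (qp)*|s|p|r : 17 transitions (5 symbol, 12 ε)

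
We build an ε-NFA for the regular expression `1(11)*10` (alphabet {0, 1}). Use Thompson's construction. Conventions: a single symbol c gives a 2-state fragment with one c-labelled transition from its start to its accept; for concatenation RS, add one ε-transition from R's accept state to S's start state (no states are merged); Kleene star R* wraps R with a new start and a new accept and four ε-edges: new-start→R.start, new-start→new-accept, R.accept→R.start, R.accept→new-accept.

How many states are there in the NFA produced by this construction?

12

By structural recursion:
Each of the 5 symbol leaves contributes a 2-state fragment.
  11 : 4 states
  (11)* : 6 states
  1(11)*10 : 12 states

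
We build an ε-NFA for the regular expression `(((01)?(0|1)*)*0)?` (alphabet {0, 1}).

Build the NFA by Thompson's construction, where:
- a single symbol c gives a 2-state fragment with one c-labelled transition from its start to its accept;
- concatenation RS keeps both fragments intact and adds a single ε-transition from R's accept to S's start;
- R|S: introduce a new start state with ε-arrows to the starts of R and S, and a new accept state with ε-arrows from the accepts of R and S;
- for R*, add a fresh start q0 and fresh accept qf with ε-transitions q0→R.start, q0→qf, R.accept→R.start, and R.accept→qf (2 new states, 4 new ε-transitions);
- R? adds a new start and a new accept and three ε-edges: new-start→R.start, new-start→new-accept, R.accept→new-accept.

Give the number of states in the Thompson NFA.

Building bottom-up:
Each of the 5 symbol leaves contributes a 2-state fragment.
  01 → 4 states
  (01)? → 6 states
  0|1 → 6 states
  (0|1)* → 8 states
  (01)?(0|1)* → 14 states
  ((01)?(0|1)*)* → 16 states
  ((01)?(0|1)*)*0 → 18 states
  (((01)?(0|1)*)*0)? → 20 states

20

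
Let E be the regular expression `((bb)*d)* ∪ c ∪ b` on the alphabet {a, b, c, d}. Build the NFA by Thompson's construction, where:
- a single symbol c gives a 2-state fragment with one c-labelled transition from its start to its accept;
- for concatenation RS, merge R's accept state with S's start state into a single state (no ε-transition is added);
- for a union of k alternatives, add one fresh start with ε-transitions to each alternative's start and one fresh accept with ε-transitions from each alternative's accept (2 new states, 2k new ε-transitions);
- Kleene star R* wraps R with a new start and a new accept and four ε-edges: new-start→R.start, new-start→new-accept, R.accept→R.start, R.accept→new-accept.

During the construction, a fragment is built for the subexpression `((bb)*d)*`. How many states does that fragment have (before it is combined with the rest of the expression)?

8

Fragment for `((bb)*d)*`:
Each of the 3 symbol leaves contributes a 2-state fragment.
  bb : 3 states
  (bb)* : 5 states
  (bb)*d : 6 states
  ((bb)*d)* : 8 states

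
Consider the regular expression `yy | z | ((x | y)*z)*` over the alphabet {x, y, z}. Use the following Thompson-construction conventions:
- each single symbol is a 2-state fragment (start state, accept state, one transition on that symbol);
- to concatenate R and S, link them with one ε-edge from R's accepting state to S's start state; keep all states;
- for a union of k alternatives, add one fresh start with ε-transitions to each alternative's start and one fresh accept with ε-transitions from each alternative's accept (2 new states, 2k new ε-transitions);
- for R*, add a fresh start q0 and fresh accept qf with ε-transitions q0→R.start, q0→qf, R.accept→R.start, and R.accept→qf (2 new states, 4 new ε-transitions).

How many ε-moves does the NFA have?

Recursing over subexpressions:
Each of the 6 symbol leaves contributes 0 ε-transitions.
  yy → 1 ε-transition
  x | y → 4 ε-transitions
  (x | y)* → 8 ε-transitions
  (x | y)*z → 9 ε-transitions
  ((x | y)*z)* → 13 ε-transitions
  yy | z | ((x | y)*z)* → 20 ε-transitions

20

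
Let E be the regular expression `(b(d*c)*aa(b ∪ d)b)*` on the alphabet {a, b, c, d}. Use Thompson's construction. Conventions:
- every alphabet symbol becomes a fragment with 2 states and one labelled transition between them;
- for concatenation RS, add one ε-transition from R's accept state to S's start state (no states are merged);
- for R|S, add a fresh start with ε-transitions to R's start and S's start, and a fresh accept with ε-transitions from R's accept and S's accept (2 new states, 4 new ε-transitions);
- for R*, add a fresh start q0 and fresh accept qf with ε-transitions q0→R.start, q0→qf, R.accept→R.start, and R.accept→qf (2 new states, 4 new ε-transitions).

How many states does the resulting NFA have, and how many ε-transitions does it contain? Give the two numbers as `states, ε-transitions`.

24, 22

Per subexpression:
Each of the 8 symbol leaves contributes 2 states and 0 ε-transitions.
  d* — 4 states, 4 ε-transitions
  d*c — 6 states, 5 ε-transitions
  (d*c)* — 8 states, 9 ε-transitions
  b ∪ d — 6 states, 4 ε-transitions
  b(d*c)*aa(b ∪ d)b — 22 states, 18 ε-transitions
  (b(d*c)*aa(b ∪ d)b)* — 24 states, 22 ε-transitions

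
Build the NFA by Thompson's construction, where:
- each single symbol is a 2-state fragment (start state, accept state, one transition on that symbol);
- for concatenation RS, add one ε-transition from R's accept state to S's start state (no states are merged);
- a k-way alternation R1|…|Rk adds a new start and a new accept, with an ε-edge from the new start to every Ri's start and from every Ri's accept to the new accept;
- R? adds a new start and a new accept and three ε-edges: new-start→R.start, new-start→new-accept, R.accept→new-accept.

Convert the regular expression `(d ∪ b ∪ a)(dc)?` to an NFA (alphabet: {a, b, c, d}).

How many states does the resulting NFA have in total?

14

Recursing over subexpressions:
Each of the 5 symbol leaves contributes a 2-state fragment.
  d ∪ b ∪ a — 8 states
  dc — 4 states
  (dc)? — 6 states
  (d ∪ b ∪ a)(dc)? — 14 states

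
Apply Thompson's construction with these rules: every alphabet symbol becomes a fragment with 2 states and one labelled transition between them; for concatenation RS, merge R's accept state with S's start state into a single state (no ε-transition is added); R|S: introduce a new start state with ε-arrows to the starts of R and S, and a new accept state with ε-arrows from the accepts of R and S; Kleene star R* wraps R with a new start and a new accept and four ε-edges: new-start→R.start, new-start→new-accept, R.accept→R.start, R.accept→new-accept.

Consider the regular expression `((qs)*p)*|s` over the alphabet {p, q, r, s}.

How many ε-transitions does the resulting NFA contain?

12

Building bottom-up:
Each of the 4 symbol leaves contributes 0 ε-transitions.
  qs = 0 ε-transitions
  (qs)* = 4 ε-transitions
  (qs)*p = 4 ε-transitions
  ((qs)*p)* = 8 ε-transitions
  ((qs)*p)*|s = 12 ε-transitions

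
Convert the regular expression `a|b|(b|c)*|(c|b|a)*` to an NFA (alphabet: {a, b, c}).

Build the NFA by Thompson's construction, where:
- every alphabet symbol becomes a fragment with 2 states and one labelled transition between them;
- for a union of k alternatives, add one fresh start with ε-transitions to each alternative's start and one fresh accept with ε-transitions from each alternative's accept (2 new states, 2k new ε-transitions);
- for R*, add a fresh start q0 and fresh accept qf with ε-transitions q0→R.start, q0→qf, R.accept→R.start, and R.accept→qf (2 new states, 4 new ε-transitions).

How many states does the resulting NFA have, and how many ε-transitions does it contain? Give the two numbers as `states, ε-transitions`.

24, 26

Recursing over subexpressions:
Each of the 7 symbol leaves contributes 2 states and 0 ε-transitions.
  b|c : 6 states, 4 ε-transitions
  (b|c)* : 8 states, 8 ε-transitions
  c|b|a : 8 states, 6 ε-transitions
  (c|b|a)* : 10 states, 10 ε-transitions
  a|b|(b|c)*|(c|b|a)* : 24 states, 26 ε-transitions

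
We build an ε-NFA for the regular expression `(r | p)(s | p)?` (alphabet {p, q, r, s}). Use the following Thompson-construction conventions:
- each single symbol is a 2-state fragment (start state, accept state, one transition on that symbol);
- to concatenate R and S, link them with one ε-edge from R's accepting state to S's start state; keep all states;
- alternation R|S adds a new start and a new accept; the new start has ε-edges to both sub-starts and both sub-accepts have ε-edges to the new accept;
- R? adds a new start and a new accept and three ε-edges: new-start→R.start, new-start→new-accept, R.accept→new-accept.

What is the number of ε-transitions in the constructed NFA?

12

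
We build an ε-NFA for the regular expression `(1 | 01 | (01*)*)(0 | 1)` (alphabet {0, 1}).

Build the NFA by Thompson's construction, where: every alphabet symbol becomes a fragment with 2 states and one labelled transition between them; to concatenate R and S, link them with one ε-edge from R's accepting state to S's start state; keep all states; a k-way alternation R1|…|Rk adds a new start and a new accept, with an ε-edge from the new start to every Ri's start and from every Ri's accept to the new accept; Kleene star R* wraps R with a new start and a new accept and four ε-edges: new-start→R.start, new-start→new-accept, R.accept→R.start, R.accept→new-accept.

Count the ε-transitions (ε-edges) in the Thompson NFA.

21

Bottom-up over the parse tree:
Each of the 7 symbol leaves contributes 0 ε-transitions.
  01 = 1 ε-transition
  1* = 4 ε-transitions
  01* = 5 ε-transitions
  (01*)* = 9 ε-transitions
  1 | 01 | (01*)* = 16 ε-transitions
  0 | 1 = 4 ε-transitions
  (1 | 01 | (01*)*)(0 | 1) = 21 ε-transitions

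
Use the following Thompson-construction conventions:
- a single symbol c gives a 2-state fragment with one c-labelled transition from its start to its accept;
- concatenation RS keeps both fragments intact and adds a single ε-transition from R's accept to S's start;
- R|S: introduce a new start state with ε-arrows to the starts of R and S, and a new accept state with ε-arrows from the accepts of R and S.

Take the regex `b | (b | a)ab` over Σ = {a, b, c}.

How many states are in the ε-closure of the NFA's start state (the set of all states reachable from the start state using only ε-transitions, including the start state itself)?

5

Let C(F) = |ε-closure(F.start)| within fragment F, and note whether F accepts ε. Symbol fragments have C = 1 and do not accept ε. Then:
  b | a — new start ε-reaches every alternative's start; none of them accept ε, so the new accept is not reached: |ε-closure| = 1 + 1 + 1 = 3
  (b | a)ab — same as the first factor's closure: |ε-closure| = 3
  b | (b | a)ab — new start ε-reaches every alternative's start; none of them accept ε, so the new accept is not reached: |ε-closure| = 1 + 1 + 3 = 5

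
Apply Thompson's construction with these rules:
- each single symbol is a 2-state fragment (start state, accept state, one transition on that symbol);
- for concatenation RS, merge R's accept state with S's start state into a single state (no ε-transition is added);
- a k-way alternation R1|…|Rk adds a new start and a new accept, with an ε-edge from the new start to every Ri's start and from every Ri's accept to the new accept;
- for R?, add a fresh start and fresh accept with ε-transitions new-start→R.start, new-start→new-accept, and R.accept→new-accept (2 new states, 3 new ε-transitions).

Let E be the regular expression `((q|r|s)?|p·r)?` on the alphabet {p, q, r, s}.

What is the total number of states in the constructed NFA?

17

Recursing over subexpressions:
Each of the 5 symbol leaves contributes a 2-state fragment.
  q|r|s : 8 states
  (q|r|s)? : 10 states
  p·r : 3 states
  (q|r|s)?|p·r : 15 states
  ((q|r|s)?|p·r)? : 17 states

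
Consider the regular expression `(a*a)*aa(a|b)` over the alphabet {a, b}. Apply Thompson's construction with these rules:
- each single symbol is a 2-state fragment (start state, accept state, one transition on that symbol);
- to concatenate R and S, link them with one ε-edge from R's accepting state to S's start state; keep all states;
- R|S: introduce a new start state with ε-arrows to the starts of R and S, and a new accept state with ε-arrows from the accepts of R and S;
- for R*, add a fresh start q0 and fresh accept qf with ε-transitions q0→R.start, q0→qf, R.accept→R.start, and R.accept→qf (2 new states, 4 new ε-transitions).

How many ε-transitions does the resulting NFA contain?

Bottom-up over the parse tree:
Each of the 6 symbol leaves contributes 0 ε-transitions.
  a* : 4 ε-transitions
  a*a : 5 ε-transitions
  (a*a)* : 9 ε-transitions
  a|b : 4 ε-transitions
  (a*a)*aa(a|b) : 16 ε-transitions

16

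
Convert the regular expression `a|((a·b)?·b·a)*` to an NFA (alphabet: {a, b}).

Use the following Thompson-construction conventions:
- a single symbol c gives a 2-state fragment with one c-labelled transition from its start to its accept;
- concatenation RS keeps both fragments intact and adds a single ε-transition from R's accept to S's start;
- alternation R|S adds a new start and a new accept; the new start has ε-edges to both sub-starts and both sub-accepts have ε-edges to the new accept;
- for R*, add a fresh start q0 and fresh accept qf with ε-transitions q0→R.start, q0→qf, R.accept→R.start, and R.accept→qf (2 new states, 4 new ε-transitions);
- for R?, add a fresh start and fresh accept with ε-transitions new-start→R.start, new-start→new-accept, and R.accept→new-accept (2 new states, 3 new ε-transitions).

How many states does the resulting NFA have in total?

Per subexpression:
Each of the 5 symbol leaves contributes a 2-state fragment.
  a·b — 4 states
  (a·b)? — 6 states
  (a·b)?·b·a — 10 states
  ((a·b)?·b·a)* — 12 states
  a|((a·b)?·b·a)* — 16 states

16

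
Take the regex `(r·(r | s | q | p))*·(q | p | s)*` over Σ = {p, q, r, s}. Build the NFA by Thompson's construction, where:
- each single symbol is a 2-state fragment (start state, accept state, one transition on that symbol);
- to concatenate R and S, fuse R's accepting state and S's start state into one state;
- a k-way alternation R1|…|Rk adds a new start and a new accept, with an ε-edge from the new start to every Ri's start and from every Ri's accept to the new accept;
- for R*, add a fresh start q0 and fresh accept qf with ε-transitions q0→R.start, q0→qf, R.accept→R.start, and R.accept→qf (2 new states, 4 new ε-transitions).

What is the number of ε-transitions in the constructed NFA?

22

By structural recursion:
Each of the 8 symbol leaves contributes 0 ε-transitions.
  r | s | q | p : 8 ε-transitions
  r·(r | s | q | p) : 8 ε-transitions
  (r·(r | s | q | p))* : 12 ε-transitions
  q | p | s : 6 ε-transitions
  (q | p | s)* : 10 ε-transitions
  (r·(r | s | q | p))*·(q | p | s)* : 22 ε-transitions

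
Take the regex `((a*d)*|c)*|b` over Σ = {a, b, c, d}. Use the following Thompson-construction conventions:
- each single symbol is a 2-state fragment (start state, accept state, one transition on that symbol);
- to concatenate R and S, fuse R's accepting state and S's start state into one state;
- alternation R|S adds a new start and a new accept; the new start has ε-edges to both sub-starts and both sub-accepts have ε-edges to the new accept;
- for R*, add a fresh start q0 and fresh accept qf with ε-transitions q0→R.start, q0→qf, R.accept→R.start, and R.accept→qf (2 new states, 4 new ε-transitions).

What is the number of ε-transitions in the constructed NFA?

20

Per subexpression:
Each of the 4 symbol leaves contributes 0 ε-transitions.
  a* : 4 ε-transitions
  a*d : 4 ε-transitions
  (a*d)* : 8 ε-transitions
  (a*d)*|c : 12 ε-transitions
  ((a*d)*|c)* : 16 ε-transitions
  ((a*d)*|c)*|b : 20 ε-transitions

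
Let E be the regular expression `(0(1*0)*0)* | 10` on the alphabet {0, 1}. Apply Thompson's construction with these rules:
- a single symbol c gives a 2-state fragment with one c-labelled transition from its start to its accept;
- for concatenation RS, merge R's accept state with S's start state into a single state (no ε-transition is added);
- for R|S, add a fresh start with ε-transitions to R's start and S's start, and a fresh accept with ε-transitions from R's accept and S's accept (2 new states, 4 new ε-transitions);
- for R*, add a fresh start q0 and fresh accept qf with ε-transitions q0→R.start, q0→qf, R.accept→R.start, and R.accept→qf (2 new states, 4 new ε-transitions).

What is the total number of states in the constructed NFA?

16

Recursing over subexpressions:
Each of the 6 symbol leaves contributes a 2-state fragment.
  1* = 4 states
  1*0 = 5 states
  (1*0)* = 7 states
  0(1*0)*0 = 9 states
  (0(1*0)*0)* = 11 states
  10 = 3 states
  (0(1*0)*0)* | 10 = 16 states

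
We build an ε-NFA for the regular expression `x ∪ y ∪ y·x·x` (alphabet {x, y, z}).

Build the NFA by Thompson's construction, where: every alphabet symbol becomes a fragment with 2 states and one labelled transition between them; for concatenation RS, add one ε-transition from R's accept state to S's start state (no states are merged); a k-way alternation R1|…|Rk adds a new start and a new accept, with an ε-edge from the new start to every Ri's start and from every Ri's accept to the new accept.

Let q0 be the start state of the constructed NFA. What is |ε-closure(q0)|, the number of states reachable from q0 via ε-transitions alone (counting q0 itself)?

4

Work bottom-up. For each fragment F, track |ε-closure(F.start)| and whether F's accept lies in that closure (i.e. whether F accepts ε). A single-symbol fragment has closure size 1 and does not accept ε.
  y·x·x : same as the first factor's closure: |closure| = 1
  x ∪ y ∪ y·x·x : new start ε-reaches every alternative's start; none of them accept ε, so the new accept is not reached: |closure| = 1 + 1 + 1 + 1 = 4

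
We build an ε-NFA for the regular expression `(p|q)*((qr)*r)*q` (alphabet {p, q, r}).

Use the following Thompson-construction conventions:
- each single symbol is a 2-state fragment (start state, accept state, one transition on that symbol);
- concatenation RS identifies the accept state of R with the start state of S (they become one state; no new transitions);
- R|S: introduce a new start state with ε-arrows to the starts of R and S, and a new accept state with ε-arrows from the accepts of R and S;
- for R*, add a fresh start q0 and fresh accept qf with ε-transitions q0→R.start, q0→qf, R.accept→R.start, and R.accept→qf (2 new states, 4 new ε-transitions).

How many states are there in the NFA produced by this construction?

By structural recursion:
Each of the 6 symbol leaves contributes a 2-state fragment.
  p|q = 6 states
  (p|q)* = 8 states
  qr = 3 states
  (qr)* = 5 states
  (qr)*r = 6 states
  ((qr)*r)* = 8 states
  (p|q)*((qr)*r)*q = 16 states

16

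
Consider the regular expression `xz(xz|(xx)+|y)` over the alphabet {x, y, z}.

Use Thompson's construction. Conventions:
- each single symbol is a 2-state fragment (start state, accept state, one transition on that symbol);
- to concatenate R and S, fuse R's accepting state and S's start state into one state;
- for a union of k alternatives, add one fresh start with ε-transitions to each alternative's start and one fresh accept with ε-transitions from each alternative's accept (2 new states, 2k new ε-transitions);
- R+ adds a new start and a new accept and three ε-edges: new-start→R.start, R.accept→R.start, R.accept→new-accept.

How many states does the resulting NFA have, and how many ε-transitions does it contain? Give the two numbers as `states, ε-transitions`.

14, 9

By structural recursion:
Each of the 7 symbol leaves contributes 2 states and 0 ε-transitions.
  xz = 3 states, 0 ε-transitions
  xx = 3 states, 0 ε-transitions
  (xx)+ = 5 states, 3 ε-transitions
  xz|(xx)+|y = 12 states, 9 ε-transitions
  xz(xz|(xx)+|y) = 14 states, 9 ε-transitions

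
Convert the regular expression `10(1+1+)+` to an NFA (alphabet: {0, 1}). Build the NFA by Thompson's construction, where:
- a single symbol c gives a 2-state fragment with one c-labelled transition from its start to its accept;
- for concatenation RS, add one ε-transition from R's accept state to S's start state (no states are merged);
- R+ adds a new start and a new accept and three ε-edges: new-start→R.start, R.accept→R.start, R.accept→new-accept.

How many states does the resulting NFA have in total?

14

By structural recursion:
Each of the 4 symbol leaves contributes a 2-state fragment.
  1+ = 4 states
  1+ = 4 states
  1+1+ = 8 states
  (1+1+)+ = 10 states
  10(1+1+)+ = 14 states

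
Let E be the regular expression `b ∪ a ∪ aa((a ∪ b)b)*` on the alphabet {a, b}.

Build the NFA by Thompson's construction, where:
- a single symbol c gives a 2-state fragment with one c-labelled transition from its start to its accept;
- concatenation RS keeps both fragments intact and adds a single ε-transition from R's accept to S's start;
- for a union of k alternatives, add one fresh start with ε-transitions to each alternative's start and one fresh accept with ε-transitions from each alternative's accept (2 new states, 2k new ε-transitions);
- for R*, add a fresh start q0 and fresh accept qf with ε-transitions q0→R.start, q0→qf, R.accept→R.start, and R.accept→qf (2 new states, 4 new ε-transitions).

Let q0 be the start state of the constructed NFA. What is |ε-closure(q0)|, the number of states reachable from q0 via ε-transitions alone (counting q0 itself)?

4

Compute the ε-closure size of each fragment's start state recursively; a symbol fragment's start has no outgoing ε-edge, so its closure is just itself (size 1).
  a ∪ b : new start ε-reaches every alternative's start; none of them accept ε, so the new accept is not reached: C = 1 + 1 + 1 = 3
  (a ∪ b)b : C equals the left operand's closure size = 3 (its accept is not ε-reachable, so the closure stops there)
  ((a ∪ b)b)* : C = 1 (new start) + 3 (body) + 1 (new accept) = 5
  aa((a ∪ b)b)* : C equals the left operand's closure size = 1 (its accept is not ε-reachable, so the closure stops there)
  b ∪ a ∪ aa((a ∪ b)b)* : new start ε-reaches every alternative's start; none of them accept ε, so the new accept is not reached: C = 1 + 1 + 1 + 1 = 4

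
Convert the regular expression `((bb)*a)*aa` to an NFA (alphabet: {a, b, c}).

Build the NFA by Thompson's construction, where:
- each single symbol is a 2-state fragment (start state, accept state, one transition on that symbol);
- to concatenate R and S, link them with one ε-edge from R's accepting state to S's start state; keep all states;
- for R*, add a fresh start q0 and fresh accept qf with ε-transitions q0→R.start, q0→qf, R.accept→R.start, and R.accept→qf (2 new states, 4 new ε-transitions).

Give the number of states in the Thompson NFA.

14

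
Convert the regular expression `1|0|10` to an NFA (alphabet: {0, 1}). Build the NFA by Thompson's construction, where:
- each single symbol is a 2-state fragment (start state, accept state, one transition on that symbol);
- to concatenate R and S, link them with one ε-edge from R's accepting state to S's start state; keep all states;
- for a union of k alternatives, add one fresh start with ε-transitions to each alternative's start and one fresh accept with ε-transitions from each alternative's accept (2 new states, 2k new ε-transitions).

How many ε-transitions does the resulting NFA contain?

7

Bottom-up over the parse tree:
Each of the 4 symbol leaves contributes 0 ε-transitions.
  10 = 1 ε-transition
  1|0|10 = 7 ε-transitions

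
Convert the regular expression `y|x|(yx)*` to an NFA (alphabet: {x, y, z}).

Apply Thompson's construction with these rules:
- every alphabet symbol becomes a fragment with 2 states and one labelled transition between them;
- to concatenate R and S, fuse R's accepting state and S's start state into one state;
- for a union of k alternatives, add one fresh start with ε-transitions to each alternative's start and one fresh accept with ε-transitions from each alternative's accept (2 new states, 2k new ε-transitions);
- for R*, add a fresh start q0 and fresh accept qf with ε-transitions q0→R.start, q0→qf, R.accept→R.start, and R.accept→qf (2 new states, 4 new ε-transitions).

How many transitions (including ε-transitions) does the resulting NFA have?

Per subexpression:
Each of the 4 symbol leaves contributes 1 transition (1 symbol, 0 ε).
  yx — 2 transitions (2 symbol, 0 ε)
  (yx)* — 6 transitions (2 symbol, 4 ε)
  y|x|(yx)* — 14 transitions (4 symbol, 10 ε)

14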